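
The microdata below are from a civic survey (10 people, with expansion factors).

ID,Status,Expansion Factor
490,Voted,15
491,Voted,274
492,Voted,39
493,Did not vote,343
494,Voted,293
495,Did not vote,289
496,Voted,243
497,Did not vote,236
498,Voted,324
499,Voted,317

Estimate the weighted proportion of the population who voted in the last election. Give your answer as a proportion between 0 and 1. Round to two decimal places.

0.63

Sum of weights for 'Voted' = 15 + 274 + 39 + 293 + 243 + 324 + 317 = 1505
Total weight = 15 + 274 + 39 + 343 + 293 + 289 + 243 + 236 + 324 + 317 = 2373
Weighted proportion = 1505 / 2373 = 0.63421829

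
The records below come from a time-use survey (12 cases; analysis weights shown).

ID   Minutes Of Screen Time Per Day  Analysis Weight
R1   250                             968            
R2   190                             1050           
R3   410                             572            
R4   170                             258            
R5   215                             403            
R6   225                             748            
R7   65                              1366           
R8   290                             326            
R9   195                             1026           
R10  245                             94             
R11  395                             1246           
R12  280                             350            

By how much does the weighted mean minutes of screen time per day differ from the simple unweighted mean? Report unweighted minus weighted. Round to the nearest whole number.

10

Unweighted sum = 250 + 190 + 410 + 170 + 215 + 225 + 65 + 290 + 195 + 245 + 395 + 280 = 2930
Unweighted mean = 2930 / 12 = 244.16667
Weighted sum = 1971425
Sum of weights = 968 + 1050 + 572 + 258 + 403 + 748 + 1366 + 326 + 1026 + 94 + 1246 + 350 = 8407
Weighted mean = 1971425 / 8407 = 234.49804
Difference (unweighted minus weighted) = 9.6686293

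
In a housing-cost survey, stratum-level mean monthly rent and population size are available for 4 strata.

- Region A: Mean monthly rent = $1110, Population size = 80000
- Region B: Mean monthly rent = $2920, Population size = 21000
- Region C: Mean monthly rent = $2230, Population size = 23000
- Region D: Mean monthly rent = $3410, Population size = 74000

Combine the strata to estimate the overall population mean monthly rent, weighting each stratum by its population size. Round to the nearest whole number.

Σ Nₕ·x̄ₕ = 453750000
Σ Nₕ = 80000 + 21000 + 23000 + 74000 = 198000
Overall mean = 453750000 / 198000 = 2291.6667

2292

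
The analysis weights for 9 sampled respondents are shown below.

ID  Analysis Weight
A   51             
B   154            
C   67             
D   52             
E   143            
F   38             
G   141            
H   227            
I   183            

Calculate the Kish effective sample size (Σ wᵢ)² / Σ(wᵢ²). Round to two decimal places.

6.96

Σ wᵢ = 51 + 154 + 67 + 52 + 143 + 38 + 141 + 227 + 183 = 1056
Σ wᵢ² = 2601 + 23716 + 4489 + 2704 + 20449 + 1444 + 19881 + 51529 + 33489 = 160302
n_eff = 1056² / 160302 = 1115136 / 160302 = 6.9564697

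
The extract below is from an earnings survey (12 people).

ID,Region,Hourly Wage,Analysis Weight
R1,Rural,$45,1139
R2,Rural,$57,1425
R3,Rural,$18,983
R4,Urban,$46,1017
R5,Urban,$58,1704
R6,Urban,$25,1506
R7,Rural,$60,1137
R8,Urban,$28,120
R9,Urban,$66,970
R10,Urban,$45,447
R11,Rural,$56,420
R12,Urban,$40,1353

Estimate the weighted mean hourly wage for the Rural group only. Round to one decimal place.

Rural rows: R1, R2, R3, R7, R11
Weighted sum = 45×1139 + 57×1425 + 18×983 + 60×1137 + 56×420
  = 51255 + 81225 + 17694 + 68220 + 23520 = 241914
Sum of weights = 1139 + 1425 + 983 + 1137 + 420 = 5104
Weighted mean = 241914 / 5104 = 47.396944

47.4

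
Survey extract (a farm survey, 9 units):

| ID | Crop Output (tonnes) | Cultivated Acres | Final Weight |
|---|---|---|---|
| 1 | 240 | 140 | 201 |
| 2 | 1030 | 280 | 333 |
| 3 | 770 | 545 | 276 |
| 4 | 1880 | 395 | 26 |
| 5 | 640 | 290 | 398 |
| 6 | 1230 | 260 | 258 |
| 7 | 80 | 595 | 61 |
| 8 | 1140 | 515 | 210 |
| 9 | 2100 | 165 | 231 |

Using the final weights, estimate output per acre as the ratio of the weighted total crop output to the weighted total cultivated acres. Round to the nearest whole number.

3

Σ wᵢ·y = 240×201 + 1030×333 + 770×276 + 1880×26 + 640×398 + 1230×258 + 80×61 + 1140×210 + 2100×231
  = 48240 + 342990 + 212520 + 48880 + 254720 + 317340 + 4880 + 239400 + 485100 = 1954070
Σ wᵢ·x = 140×201 + 280×333 + 545×276 + 395×26 + 290×398 + 260×258 + 595×61 + 515×210 + 165×231
  = 647130
Ratio = 1954070 / 647130 = 3.0195942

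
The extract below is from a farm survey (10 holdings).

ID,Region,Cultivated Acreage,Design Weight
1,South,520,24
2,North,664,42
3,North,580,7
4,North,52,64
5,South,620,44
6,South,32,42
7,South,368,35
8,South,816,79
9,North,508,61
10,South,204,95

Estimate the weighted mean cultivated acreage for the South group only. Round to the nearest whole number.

432

South rows: 1, 5, 6, 7, 8, 10
Weighted sum = 520×24 + 620×44 + 32×42 + 368×35 + 816×79 + 204×95
  = 12480 + 27280 + 1344 + 12880 + 64464 + 19380 = 137828
Sum of weights = 319
Weighted mean = 137828 / 319 = 432.0627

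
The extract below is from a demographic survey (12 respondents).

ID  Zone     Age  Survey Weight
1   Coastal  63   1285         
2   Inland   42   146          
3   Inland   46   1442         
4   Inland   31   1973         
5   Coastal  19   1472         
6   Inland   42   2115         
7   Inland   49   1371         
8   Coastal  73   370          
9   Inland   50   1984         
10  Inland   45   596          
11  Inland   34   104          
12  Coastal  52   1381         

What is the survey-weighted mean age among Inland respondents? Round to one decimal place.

43.1

Inland rows: 2, 3, 4, 6, 7, 9, 10, 11
Weighted sum = 42×146 + 46×1442 + 31×1973 + 42×2115 + 49×1371 + 50×1984 + 45×596 + 34×104
  = 6132 + 66332 + 61163 + 88830 + 67179 + 99200 + 26820 + 3536 = 419192
Sum of weights = 146 + 1442 + 1973 + 2115 + 1371 + 1984 + 596 + 104 = 9731
Weighted mean = 419192 / 9731 = 43.077998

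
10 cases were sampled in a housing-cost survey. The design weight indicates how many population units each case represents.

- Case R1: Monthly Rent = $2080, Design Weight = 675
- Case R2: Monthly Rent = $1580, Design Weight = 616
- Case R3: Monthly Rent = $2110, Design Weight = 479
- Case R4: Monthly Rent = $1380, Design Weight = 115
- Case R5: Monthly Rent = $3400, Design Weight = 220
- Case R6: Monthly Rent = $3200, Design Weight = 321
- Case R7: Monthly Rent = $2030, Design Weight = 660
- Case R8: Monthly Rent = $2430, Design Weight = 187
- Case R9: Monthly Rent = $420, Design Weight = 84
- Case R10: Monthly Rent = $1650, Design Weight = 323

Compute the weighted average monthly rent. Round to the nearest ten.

Weighted sum = 2080×675 + 1580×616 + 2110×479 + 1380×115 + 3400×220 + 3200×321 + 2030×660 + 2430×187 + 420×84 + 1650×323
  = 1404000 + 973280 + 1010690 + 158700 + 748000 + 1027200 + 1339800 + 454410 + 35280 + 532950 = 7684310
Sum of weights = 3680
Weighted mean = 7684310 / 3680 = 2088.1277

2090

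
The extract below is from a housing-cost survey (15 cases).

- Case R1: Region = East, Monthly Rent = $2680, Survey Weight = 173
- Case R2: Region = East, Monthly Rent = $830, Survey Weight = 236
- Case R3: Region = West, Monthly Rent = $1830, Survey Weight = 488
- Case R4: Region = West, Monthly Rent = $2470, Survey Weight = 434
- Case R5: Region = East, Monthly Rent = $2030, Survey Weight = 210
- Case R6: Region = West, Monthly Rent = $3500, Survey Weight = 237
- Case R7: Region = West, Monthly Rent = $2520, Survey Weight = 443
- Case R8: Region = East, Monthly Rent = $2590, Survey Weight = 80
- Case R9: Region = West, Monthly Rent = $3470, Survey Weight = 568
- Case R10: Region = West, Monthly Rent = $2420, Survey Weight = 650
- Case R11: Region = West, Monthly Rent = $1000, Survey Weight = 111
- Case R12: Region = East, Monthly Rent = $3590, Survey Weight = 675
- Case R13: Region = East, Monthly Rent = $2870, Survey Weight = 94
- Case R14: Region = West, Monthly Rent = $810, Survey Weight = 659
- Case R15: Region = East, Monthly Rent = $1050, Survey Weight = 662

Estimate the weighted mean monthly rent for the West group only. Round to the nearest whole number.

2256

West rows: R3, R4, R6, R7, R9, R10, R11, R14
Weighted sum = 1830×488 + 2470×434 + 3500×237 + 2520×443 + 3470×568 + 2420×650 + 1000×111 + 810×659
  = 893040 + 1071980 + 829500 + 1116360 + 1970960 + 1573000 + 111000 + 533790 = 8099630
Sum of weights = 3590
Weighted mean = 8099630 / 3590 = 2256.1643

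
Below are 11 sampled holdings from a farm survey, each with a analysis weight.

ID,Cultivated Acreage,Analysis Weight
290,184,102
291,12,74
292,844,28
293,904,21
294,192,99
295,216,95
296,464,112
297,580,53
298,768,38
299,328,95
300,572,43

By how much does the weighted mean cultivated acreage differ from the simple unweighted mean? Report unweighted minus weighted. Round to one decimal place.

Unweighted sum = 184 + 12 + 844 + 904 + 192 + 216 + 464 + 580 + 768 + 328 + 572 = 5064
Unweighted mean = 5064 / 11 = 460.36364
Weighted sum = 184×102 + 12×74 + 844×28 + 904×21 + 192×99 + 216×95 + 464×112 + 580×53 + 768×38 + 328×95 + 572×43
  = 18768 + 888 + 23632 + 18984 + 19008 + 20520 + 51968 + 30740 + 29184 + 31160 + 24596 = 269448
Sum of weights = 760
Weighted mean = 269448 / 760 = 354.53684
Difference (unweighted minus weighted) = 105.82679

105.8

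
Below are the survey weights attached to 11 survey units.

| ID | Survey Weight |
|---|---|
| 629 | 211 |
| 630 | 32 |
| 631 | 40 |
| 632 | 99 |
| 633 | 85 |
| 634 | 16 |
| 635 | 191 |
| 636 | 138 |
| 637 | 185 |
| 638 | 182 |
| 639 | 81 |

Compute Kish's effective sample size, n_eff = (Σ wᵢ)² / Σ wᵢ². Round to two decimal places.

Σ wᵢ = 1260
Σ wᵢ² = 193862
n_eff = 1260² / 193862 = 1587600 / 193862 = 8.1893306

8.19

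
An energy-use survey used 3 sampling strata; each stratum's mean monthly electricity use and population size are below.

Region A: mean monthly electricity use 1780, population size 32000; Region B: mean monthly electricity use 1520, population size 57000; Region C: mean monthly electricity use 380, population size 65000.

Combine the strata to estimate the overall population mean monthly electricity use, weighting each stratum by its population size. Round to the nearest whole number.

1093

Σ Nₕ·x̄ₕ = 1780×32000 + 1520×57000 + 380×65000
  = 168300000
Σ Nₕ = 154000
Overall mean = 168300000 / 154000 = 1092.8571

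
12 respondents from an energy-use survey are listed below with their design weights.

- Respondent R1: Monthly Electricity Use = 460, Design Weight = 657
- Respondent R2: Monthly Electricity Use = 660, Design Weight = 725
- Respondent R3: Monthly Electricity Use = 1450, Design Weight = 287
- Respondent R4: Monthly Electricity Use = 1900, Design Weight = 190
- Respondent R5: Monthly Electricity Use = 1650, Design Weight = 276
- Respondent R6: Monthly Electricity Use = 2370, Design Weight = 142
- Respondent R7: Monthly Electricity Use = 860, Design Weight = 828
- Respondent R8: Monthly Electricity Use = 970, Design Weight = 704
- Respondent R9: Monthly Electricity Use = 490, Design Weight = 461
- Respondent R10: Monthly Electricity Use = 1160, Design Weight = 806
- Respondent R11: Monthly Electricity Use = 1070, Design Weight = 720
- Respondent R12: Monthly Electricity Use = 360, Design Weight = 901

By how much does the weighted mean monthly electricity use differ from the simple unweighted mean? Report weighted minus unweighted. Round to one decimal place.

-220.7

Unweighted sum = 460 + 660 + 1450 + 1900 + 1650 + 2370 + 860 + 970 + 490 + 1160 + 1070 + 360 = 13400
Unweighted mean = 13400 / 12 = 1116.6667
Weighted sum = 460×657 + 660×725 + 1450×287 + 1900×190 + 1650×276 + 2370×142 + 860×828 + 970×704 + 490×461 + 1160×806 + 1070×720 + 360×901
  = 302220 + 478500 + 416150 + 361000 + 455400 + 336540 + 712080 + 682880 + 225890 + 934960 + 770400 + 324360 = 6000380
Sum of weights = 6697
Weighted mean = 6000380 / 6697 = 895.98029
Difference (weighted minus unweighted) = -220.68638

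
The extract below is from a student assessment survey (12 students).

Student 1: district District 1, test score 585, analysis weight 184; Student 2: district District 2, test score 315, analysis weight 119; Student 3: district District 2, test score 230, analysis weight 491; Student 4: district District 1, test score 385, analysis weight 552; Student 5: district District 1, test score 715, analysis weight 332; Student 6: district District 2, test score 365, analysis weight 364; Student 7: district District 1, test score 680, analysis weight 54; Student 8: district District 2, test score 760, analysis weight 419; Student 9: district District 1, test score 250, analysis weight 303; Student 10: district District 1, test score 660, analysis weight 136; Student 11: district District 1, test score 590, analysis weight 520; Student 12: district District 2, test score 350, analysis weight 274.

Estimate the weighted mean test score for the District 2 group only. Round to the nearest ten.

420

District 2 rows: 2, 3, 6, 8, 12
Weighted sum = 315×119 + 230×491 + 365×364 + 760×419 + 350×274
  = 37485 + 112930 + 132860 + 318440 + 95900 = 697615
Sum of weights = 119 + 491 + 364 + 419 + 274 = 1667
Weighted mean = 697615 / 1667 = 418.4853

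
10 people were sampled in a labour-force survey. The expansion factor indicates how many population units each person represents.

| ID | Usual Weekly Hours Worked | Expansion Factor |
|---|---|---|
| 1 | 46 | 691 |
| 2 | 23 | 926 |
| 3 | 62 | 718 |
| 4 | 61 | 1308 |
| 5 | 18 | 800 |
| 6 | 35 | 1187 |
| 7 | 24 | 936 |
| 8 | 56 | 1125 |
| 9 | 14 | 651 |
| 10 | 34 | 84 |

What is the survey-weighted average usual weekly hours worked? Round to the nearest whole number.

39

Weighted sum = 46×691 + 23×926 + 62×718 + 61×1308 + 18×800 + 35×1187 + 24×936 + 56×1125 + 14×651 + 34×84
  = 330767
Sum of weights = 691 + 926 + 718 + 1308 + 800 + 1187 + 936 + 1125 + 651 + 84 = 8426
Weighted mean = 330767 / 8426 = 39.255519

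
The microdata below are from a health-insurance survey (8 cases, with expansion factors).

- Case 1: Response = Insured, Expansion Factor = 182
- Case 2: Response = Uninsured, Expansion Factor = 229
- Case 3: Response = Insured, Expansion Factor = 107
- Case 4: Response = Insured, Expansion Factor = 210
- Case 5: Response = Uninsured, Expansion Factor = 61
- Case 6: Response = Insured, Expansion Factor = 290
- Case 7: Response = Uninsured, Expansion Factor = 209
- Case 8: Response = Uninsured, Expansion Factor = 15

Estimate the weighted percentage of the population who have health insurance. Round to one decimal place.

60.6

Sum of weights for 'Insured' = 182 + 107 + 210 + 290 = 789
Total weight = 182 + 229 + 107 + 210 + 61 + 290 + 209 + 15 = 1303
Weighted proportion = 789 / 1303 = 0.60552571 → 60.552571%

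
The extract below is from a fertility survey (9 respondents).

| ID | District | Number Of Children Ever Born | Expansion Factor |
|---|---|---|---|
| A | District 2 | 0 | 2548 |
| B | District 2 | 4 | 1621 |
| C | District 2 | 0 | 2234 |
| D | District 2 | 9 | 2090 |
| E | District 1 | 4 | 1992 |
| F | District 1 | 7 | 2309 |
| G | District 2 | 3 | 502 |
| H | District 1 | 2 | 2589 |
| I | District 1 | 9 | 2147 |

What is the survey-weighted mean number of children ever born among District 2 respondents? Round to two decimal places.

District 2 rows: A, B, C, D, G
Weighted sum = 0×2548 + 4×1621 + 0×2234 + 9×2090 + 3×502
  = 0 + 6484 + 0 + 18810 + 1506 = 26800
Sum of weights = 2548 + 1621 + 2234 + 2090 + 502 = 8995
Weighted mean = 26800 / 8995 = 2.979433

2.98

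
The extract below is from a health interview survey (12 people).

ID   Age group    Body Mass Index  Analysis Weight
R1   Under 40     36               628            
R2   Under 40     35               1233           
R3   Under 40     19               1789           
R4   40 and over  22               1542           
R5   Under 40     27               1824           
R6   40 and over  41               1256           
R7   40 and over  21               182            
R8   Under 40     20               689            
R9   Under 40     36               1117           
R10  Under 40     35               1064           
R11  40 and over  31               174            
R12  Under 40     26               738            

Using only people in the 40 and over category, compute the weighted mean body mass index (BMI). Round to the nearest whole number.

30

40 and over rows: R4, R6, R7, R11
Weighted sum = 94636
Sum of weights = 1542 + 1256 + 182 + 174 = 3154
Weighted mean = 94636 / 3154 = 30.005073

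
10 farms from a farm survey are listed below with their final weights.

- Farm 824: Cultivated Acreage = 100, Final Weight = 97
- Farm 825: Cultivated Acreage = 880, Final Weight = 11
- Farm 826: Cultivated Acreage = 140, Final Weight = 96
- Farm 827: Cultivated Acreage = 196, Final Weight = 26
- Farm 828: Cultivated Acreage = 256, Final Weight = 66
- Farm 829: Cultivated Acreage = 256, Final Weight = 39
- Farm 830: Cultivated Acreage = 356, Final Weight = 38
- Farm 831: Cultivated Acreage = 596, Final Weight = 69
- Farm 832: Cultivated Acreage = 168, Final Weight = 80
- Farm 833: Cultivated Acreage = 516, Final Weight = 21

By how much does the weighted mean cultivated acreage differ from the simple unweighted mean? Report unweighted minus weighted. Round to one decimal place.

Unweighted sum = 3464
Unweighted mean = 3464 / 10 = 346.4
Weighted sum = 100×97 + 880×11 + 140×96 + 196×26 + 256×66 + 256×39 + 356×38 + 596×69 + 168×80 + 516×21
  = 9700 + 9680 + 13440 + 5096 + 16896 + 9984 + 13528 + 41124 + 13440 + 10836 = 143724
Sum of weights = 97 + 11 + 96 + 26 + 66 + 39 + 38 + 69 + 80 + 21 = 543
Weighted mean = 143724 / 543 = 264.68508
Difference (unweighted minus weighted) = 81.714917

81.7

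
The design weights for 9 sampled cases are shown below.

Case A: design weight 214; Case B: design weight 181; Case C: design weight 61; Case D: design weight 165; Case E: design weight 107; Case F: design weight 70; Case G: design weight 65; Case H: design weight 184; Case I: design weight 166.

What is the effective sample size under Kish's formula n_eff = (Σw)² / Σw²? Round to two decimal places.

Σ wᵢ = 214 + 181 + 61 + 165 + 107 + 70 + 65 + 184 + 166 = 1213
Σ wᵢ² = 45796 + 32761 + 3721 + 27225 + 11449 + 4900 + 4225 + 33856 + 27556 = 191489
n_eff = 1213² / 191489 = 1471369 / 191489 = 7.6838304

7.68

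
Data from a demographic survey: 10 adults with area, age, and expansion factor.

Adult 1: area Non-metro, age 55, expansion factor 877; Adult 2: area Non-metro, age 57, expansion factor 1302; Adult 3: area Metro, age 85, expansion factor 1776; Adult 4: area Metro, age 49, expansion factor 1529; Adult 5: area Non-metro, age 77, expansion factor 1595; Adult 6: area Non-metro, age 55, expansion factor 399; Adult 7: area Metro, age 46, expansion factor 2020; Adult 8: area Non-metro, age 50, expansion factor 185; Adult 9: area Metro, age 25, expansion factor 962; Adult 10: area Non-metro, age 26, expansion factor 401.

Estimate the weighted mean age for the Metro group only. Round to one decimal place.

Metro rows: 3, 4, 7, 9
Weighted sum = 85×1776 + 49×1529 + 46×2020 + 25×962
  = 150960 + 74921 + 92920 + 24050 = 342851
Sum of weights = 1776 + 1529 + 2020 + 962 = 6287
Weighted mean = 342851 / 6287 = 54.533323

54.5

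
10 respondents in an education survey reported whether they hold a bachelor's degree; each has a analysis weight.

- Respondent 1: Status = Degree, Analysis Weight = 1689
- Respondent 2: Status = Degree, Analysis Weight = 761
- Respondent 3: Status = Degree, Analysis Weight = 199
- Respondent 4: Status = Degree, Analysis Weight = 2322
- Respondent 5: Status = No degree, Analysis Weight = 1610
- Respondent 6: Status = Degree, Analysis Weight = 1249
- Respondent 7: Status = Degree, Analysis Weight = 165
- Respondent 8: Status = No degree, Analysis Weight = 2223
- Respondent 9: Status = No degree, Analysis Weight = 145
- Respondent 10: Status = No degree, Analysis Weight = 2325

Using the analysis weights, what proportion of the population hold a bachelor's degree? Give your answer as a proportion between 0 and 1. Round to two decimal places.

0.50

Sum of weights for 'Degree' = 1689 + 761 + 199 + 2322 + 1249 + 165 = 6385
Total weight = 1689 + 761 + 199 + 2322 + 1610 + 1249 + 165 + 2223 + 145 + 2325 = 12688
Weighted proportion = 6385 / 12688 = 0.5032314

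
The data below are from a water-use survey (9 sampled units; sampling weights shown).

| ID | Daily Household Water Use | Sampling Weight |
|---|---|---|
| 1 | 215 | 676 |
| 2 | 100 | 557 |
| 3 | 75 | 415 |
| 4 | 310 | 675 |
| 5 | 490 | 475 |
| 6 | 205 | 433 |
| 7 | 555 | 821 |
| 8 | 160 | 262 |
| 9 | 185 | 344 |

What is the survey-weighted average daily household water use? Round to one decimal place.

Weighted sum = 215×676 + 100×557 + 75×415 + 310×675 + 490×475 + 205×433 + 555×821 + 160×262 + 185×344
  = 145340 + 55700 + 31125 + 209250 + 232750 + 88765 + 455655 + 41920 + 63640 = 1324145
Sum of weights = 676 + 557 + 415 + 675 + 475 + 433 + 821 + 262 + 344 = 4658
Weighted mean = 1324145 / 4658 = 284.27329

284.3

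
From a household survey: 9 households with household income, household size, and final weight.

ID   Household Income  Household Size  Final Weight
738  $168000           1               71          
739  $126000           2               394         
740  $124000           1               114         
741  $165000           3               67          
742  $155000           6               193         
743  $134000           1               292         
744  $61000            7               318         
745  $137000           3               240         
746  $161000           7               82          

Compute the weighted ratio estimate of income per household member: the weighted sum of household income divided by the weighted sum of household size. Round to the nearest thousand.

Σ wᵢ·y = 221286000
Σ wᵢ·x = 1×71 + 2×394 + 1×114 + 3×67 + 6×193 + 1×292 + 7×318 + 3×240 + 7×82
  = 71 + 788 + 114 + 201 + 1158 + 292 + 2226 + 720 + 574 = 6144
Ratio = 221286000 / 6144 = 36016.602

36000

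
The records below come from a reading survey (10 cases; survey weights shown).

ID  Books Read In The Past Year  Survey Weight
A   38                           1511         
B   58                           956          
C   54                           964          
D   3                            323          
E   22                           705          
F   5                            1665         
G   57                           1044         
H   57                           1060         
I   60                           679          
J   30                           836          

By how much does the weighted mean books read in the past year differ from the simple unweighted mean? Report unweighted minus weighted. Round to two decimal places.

-0.14

Unweighted sum = 384
Unweighted mean = 384 / 10 = 38.4
Weighted sum = 38×1511 + 58×956 + 54×964 + 3×323 + 22×705 + 5×1665 + 57×1044 + 57×1060 + 60×679 + 30×836
  = 375474
Sum of weights = 1511 + 956 + 964 + 323 + 705 + 1665 + 1044 + 1060 + 679 + 836 = 9743
Weighted mean = 375474 / 9743 = 38.537822
Difference (unweighted minus weighted) = -0.13782203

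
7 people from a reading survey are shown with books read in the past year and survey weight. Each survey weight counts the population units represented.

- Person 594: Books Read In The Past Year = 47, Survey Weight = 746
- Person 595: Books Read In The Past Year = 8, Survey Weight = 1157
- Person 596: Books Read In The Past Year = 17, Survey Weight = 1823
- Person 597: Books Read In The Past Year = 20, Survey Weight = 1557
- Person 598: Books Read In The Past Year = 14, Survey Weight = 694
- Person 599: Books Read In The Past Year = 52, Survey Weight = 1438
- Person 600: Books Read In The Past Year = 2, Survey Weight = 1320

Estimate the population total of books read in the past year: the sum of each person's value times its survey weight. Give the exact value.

193581

Weighted total = 47×746 + 8×1157 + 17×1823 + 20×1557 + 14×694 + 52×1438 + 2×1320
  = 35062 + 9256 + 30991 + 31140 + 9716 + 74776 + 2640 = 193581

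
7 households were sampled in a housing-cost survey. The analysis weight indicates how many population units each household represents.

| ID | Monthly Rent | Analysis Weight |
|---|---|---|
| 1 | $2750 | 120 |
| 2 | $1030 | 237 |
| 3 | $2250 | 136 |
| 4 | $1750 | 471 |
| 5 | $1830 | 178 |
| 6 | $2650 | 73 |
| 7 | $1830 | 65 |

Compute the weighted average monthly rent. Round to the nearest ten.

1830

Weighted sum = 2750×120 + 1030×237 + 2250×136 + 1750×471 + 1830×178 + 2650×73 + 1830×65
  = 330000 + 244110 + 306000 + 824250 + 325740 + 193450 + 118950 = 2342500
Sum of weights = 1280
Weighted mean = 2342500 / 1280 = 1830.0781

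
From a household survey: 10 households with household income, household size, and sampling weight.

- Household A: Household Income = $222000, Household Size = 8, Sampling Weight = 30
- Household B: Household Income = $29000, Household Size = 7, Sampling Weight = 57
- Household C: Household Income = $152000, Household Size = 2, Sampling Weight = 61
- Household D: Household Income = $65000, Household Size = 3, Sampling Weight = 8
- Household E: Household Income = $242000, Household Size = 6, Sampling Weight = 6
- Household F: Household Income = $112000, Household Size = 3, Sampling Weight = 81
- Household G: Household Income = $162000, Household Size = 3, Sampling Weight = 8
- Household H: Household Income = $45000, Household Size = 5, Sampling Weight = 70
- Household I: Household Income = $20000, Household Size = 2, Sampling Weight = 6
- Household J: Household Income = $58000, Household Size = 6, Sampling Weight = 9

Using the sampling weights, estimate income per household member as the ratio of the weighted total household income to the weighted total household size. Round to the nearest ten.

Σ wᵢ·y = 222000×30 + 29000×57 + 152000×61 + 65000×8 + 242000×6 + 112000×81 + 162000×8 + 45000×70 + 20000×6 + 58000×9
  = 33717000
Σ wᵢ·x = 8×30 + 7×57 + 2×61 + 3×8 + 6×6 + 3×81 + 3×8 + 5×70 + 2×6 + 6×9
  = 240 + 399 + 122 + 24 + 36 + 243 + 24 + 350 + 12 + 54 = 1504
Ratio = 33717000 / 1504 = 22418.218

22420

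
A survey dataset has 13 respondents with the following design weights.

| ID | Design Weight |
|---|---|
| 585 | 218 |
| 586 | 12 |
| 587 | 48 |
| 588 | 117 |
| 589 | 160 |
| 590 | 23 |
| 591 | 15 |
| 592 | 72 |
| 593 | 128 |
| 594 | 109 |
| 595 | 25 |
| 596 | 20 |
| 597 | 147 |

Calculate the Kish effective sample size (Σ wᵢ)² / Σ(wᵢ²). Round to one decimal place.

Σ wᵢ = 1094
Σ wᵢ² = 146098
n_eff = 1094² / 146098 = 1196836 / 146098 = 8.1920081

8.2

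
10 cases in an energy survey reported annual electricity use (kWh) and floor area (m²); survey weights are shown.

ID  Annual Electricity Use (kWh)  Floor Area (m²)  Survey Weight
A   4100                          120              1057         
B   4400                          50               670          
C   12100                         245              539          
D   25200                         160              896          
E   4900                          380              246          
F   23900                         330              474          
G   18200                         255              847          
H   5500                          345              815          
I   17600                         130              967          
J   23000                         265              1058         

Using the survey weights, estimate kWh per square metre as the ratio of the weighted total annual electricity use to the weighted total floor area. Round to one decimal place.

69.3

Σ wᵢ·y = 4100×1057 + 4400×670 + 12100×539 + 25200×896 + 4900×246 + 23900×474 + 18200×847 + 5500×815 + 17600×967 + 23000×1058
  = 4333700 + 2948000 + 6521900 + 22579200 + 1205400 + 11328600 + 15415400 + 4482500 + 17019200 + 24334000 = 110167900
Σ wᵢ·x = 120×1057 + 50×670 + 245×539 + 160×896 + 380×246 + 330×474 + 255×847 + 345×815 + 130×967 + 265×1058
  = 126840 + 33500 + 132055 + 143360 + 93480 + 156420 + 215985 + 281175 + 125710 + 280370 = 1588895
Ratio = 110167900 / 1588895 = 69.336174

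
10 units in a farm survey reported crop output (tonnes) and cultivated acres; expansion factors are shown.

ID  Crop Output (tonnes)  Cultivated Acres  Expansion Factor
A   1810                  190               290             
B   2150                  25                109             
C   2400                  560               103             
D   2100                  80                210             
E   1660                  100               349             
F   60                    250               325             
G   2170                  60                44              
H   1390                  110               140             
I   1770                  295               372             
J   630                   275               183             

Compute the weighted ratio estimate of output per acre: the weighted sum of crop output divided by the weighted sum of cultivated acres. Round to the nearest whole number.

7

Σ wᵢ·y = 3110100
Σ wᵢ·x = 190×290 + 25×109 + 560×103 + 80×210 + 100×349 + 250×325 + 60×44 + 110×140 + 295×372 + 275×183
  = 426560
Ratio = 3110100 / 426560 = 7.2911197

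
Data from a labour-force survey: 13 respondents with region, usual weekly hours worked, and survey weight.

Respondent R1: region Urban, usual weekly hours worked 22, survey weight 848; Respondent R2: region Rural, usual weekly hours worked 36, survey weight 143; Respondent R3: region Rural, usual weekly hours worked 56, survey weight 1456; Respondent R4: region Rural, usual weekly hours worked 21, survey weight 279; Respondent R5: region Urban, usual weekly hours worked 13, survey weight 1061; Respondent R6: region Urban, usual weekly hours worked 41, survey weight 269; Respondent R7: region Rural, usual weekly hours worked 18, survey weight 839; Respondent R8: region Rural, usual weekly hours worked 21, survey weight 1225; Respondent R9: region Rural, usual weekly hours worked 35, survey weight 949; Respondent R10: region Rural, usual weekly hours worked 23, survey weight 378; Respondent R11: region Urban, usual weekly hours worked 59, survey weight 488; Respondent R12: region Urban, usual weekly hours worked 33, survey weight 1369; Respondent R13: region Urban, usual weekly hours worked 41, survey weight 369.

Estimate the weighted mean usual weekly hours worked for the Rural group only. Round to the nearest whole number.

Rural rows: R2, R3, R4, R7, R8, R9, R10
Weighted sum = 36×143 + 56×1456 + 21×279 + 18×839 + 21×1225 + 35×949 + 23×378
  = 175279
Sum of weights = 143 + 1456 + 279 + 839 + 1225 + 949 + 378 = 5269
Weighted mean = 175279 / 5269 = 33.266085

33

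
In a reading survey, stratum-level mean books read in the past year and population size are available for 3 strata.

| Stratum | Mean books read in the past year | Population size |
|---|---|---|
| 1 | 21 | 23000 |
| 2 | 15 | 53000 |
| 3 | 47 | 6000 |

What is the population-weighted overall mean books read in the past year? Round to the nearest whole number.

Σ Nₕ·x̄ₕ = 21×23000 + 15×53000 + 47×6000
  = 483000 + 795000 + 282000 = 1560000
Σ Nₕ = 23000 + 53000 + 6000 = 82000
Overall mean = 1560000 / 82000 = 19.02439

19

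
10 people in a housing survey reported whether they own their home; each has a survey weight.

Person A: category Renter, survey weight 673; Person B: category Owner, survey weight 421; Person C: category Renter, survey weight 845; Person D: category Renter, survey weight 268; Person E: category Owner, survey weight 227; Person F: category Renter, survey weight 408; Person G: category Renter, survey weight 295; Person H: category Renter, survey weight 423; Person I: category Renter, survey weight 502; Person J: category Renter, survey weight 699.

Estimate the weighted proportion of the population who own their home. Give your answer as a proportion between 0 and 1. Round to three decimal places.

Sum of weights for 'Owner' = 421 + 227 = 648
Total weight = 673 + 421 + 845 + 268 + 227 + 408 + 295 + 423 + 502 + 699 = 4761
Weighted proportion = 648 / 4761 = 0.13610586

0.136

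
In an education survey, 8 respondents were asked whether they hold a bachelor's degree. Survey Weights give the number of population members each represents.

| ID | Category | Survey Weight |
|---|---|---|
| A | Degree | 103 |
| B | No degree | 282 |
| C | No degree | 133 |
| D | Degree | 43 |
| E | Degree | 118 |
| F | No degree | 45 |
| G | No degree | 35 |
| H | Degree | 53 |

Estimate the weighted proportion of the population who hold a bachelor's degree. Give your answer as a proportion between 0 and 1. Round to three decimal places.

0.390

Sum of weights for 'Degree' = 103 + 43 + 118 + 53 = 317
Total weight = 812
Weighted proportion = 317 / 812 = 0.39039409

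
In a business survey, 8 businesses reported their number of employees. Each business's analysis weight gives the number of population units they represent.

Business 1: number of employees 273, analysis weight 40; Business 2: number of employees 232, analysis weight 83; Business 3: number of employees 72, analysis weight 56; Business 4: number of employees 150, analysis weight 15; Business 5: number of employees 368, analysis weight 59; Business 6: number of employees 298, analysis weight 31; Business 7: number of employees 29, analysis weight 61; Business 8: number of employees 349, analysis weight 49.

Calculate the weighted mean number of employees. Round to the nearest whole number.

Weighted sum = 273×40 + 232×83 + 72×56 + 150×15 + 368×59 + 298×31 + 29×61 + 349×49
  = 10920 + 19256 + 4032 + 2250 + 21712 + 9238 + 1769 + 17101 = 86278
Sum of weights = 40 + 83 + 56 + 15 + 59 + 31 + 61 + 49 = 394
Weighted mean = 86278 / 394 = 218.9797

219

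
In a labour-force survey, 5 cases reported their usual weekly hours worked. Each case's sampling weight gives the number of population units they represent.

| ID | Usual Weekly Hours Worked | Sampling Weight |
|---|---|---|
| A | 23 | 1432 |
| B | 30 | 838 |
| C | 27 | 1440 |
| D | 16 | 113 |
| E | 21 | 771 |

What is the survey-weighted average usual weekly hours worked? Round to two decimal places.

Weighted sum = 114955
Sum of weights = 1432 + 838 + 1440 + 113 + 771 = 4594
Weighted mean = 114955 / 4594 = 25.022856

25.02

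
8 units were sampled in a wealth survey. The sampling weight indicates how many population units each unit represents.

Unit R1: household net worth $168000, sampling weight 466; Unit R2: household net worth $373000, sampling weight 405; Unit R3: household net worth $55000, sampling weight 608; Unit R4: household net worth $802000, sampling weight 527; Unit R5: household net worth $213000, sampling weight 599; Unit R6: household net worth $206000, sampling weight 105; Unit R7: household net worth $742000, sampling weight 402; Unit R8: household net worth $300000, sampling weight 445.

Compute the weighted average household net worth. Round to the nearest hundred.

356000

Weighted sum = 168000×466 + 373000×405 + 55000×608 + 802000×527 + 213000×599 + 206000×105 + 742000×402 + 300000×445
  = 78288000 + 151065000 + 33440000 + 422654000 + 127587000 + 21630000 + 298284000 + 133500000 = 1266448000
Sum of weights = 466 + 405 + 608 + 527 + 599 + 105 + 402 + 445 = 3557
Weighted mean = 1266448000 / 3557 = 356043.86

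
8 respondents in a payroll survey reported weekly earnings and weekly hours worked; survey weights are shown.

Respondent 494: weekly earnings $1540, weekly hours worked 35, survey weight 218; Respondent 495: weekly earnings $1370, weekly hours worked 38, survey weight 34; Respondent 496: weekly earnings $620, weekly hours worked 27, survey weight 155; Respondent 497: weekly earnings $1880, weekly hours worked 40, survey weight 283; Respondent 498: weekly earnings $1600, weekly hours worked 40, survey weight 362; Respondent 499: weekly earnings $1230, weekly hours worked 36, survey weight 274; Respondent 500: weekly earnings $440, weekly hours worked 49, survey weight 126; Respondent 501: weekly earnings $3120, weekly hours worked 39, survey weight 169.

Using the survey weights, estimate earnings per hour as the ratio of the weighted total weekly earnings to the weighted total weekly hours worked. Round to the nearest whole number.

41

Σ wᵢ·y = 2509380
Σ wᵢ·x = 61536
Ratio = 2509380 / 61536 = 40.779056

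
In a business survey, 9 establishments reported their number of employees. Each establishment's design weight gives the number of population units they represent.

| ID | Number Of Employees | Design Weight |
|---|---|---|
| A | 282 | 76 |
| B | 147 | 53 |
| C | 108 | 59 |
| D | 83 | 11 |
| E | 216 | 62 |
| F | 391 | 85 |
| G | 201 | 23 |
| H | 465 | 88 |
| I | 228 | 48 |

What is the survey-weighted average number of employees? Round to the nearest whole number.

276

Weighted sum = 282×76 + 147×53 + 108×59 + 83×11 + 216×62 + 391×85 + 201×23 + 465×88 + 228×48
  = 21432 + 7791 + 6372 + 913 + 13392 + 33235 + 4623 + 40920 + 10944 = 139622
Sum of weights = 76 + 53 + 59 + 11 + 62 + 85 + 23 + 88 + 48 = 505
Weighted mean = 139622 / 505 = 276.47921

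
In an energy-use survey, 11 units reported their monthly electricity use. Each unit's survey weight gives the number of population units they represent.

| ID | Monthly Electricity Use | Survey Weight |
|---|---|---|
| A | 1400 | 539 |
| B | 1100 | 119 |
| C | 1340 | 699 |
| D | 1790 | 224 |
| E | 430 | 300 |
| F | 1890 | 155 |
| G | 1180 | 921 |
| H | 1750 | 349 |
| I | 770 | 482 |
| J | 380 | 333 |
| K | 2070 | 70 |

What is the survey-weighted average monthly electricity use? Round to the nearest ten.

1190

Weighted sum = 1400×539 + 1100×119 + 1340×699 + 1790×224 + 430×300 + 1890×155 + 1180×921 + 1750×349 + 770×482 + 380×333 + 2070×70
  = 4985180
Sum of weights = 539 + 119 + 699 + 224 + 300 + 155 + 921 + 349 + 482 + 333 + 70 = 4191
Weighted mean = 4985180 / 4191 = 1189.4965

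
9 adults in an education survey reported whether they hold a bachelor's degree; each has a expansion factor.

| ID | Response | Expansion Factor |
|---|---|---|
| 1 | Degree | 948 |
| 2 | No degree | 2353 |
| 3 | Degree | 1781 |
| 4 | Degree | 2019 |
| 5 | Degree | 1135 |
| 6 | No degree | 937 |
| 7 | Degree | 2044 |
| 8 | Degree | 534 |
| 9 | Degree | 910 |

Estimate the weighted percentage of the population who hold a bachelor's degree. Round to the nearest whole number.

74

Sum of weights for 'Degree' = 948 + 1781 + 2019 + 1135 + 2044 + 534 + 910 = 9371
Total weight = 948 + 2353 + 1781 + 2019 + 1135 + 937 + 2044 + 534 + 910 = 12661
Weighted proportion = 9371 / 12661 = 0.74014691 → 74.014691%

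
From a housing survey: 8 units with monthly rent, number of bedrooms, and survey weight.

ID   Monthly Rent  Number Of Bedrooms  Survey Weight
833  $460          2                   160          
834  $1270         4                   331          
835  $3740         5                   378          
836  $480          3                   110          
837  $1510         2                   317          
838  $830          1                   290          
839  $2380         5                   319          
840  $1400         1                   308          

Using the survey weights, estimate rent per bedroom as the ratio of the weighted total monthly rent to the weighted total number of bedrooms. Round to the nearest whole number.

Σ wᵢ·y = 460×160 + 1270×331 + 3740×378 + 480×110 + 1510×317 + 830×290 + 2380×319 + 1400×308
  = 73600 + 420370 + 1413720 + 52800 + 478670 + 240700 + 759220 + 431200 = 3870280
Σ wᵢ·x = 6691
Ratio = 3870280 / 6691 = 578.43073

578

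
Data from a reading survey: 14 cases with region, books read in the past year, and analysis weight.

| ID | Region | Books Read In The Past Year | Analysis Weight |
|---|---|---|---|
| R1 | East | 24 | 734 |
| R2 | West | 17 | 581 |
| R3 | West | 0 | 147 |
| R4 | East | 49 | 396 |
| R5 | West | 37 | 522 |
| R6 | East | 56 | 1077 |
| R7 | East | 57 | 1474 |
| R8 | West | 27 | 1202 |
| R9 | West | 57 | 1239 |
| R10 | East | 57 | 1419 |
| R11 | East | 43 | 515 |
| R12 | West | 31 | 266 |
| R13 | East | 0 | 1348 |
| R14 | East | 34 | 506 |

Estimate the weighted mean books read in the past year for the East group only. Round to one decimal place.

East rows: R1, R4, R6, R7, R10, R11, R13, R14
Weighted sum = 24×734 + 49×396 + 56×1077 + 57×1474 + 57×1419 + 43×515 + 0×1348 + 34×506
  = 17616 + 19404 + 60312 + 84018 + 80883 + 22145 + 0 + 17204 = 301582
Sum of weights = 734 + 396 + 1077 + 1474 + 1419 + 515 + 1348 + 506 = 7469
Weighted mean = 301582 / 7469 = 40.377828

40.4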